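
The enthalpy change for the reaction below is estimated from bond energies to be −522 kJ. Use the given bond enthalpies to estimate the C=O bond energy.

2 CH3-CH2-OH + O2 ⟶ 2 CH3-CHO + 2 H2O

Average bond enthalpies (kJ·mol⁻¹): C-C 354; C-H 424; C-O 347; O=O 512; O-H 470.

Let D be the C=O bond energy.
Σ(broken) = 2×354 + 10×424 + 2×347 + 2×470 + 1×512 = 7094
Σ(formed) = 2×354 + 8×424 + 2×D + 4×470 = 5980 + 2D
ΔH = Σ(broken) − Σ(formed) = (7094) − (5980 + 2D) = +1114 − 2D
Setting this equal to −522 kJ gives 2D = 1636, so D = 818 kJ/mol.

D(C=O) ≈ 818 kJ/mol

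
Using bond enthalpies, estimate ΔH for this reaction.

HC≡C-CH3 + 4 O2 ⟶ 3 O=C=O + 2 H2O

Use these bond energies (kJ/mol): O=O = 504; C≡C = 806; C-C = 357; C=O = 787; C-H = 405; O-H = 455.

Bonds broken (reactants):
  C≡C: 1 × 806 = 806
  C-C: 1 × 357 = 357
  C-H: 4 × 405 = 1620
  O=O: 4 × 504 = 2016
  Σ(broken) = 4799 kJ
Bonds formed (products):
  C=O: 6 × 787 = 4722
  O-H: 4 × 455 = 1820
  Σ(formed) = 6542 kJ
ΔH = Σ(broken) − Σ(formed) = 4799 − 6542 = −1743 kJ

ΔH ≈ −1743 kJ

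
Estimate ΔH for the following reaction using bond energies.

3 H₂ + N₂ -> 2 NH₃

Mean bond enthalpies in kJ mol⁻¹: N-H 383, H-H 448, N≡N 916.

ΔH ≈ −38 kJ

Bonds broken (reactants):
  H-H: 3 × 448 = 1344
  N≡N: 1 × 916 = 916
  Σ(broken) = 2260 kJ
Bonds formed (products):
  N-H: 6 × 383 = 2298
  Σ(formed) = 2298 kJ
ΔH = Σ(broken) − Σ(formed) = 2260 − 2298 = −38 kJ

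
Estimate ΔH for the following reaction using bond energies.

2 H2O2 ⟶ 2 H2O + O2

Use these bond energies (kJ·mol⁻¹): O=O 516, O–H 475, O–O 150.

ΔH ≈ −216 kJ

Bonds broken (reactants):
  O–H: 4 × 475 = 1900
  O–O: 2 × 150 = 300
  Σ(broken) = 2200 kJ
Bonds formed (products):
  O–H: 4 × 475 = 1900
  O=O: 1 × 516 = 516
  Σ(formed) = 2416 kJ
ΔH = Σ(broken) − Σ(formed) = 2200 − 2416 = −216 kJ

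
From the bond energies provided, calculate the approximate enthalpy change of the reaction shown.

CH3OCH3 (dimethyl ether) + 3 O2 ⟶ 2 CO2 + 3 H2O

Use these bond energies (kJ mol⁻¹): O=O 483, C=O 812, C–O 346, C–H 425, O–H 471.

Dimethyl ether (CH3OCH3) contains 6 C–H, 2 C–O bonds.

Bonds broken (reactants):
  C–H: 6 × 425 = 2550
  C–O: 2 × 346 = 692
  O=O: 3 × 483 = 1449
  Σ(broken) = 4691 kJ
Bonds formed (products):
  C=O: 4 × 812 = 3248
  O–H: 6 × 471 = 2826
  Σ(formed) = 6074 kJ
ΔH = Σ(broken) − Σ(formed) = 4691 − 6074 = −1383 kJ

ΔH ≈ −1383 kJ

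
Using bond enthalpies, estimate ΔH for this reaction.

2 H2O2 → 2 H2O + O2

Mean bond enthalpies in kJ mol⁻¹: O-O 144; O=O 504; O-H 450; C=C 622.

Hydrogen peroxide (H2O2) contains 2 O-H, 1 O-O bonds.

Bonds broken (reactants):
  O-H: 4 × 450 = 1800
  O-O: 2 × 144 = 288
  Σ(broken) = 2088 kJ
Bonds formed (products):
  O-H: 4 × 450 = 1800
  O=O: 1 × 504 = 504
  Σ(formed) = 2304 kJ
ΔH = Σ(broken) − Σ(formed) = 2088 − 2304 = −216 kJ

ΔH ≈ −216 kJ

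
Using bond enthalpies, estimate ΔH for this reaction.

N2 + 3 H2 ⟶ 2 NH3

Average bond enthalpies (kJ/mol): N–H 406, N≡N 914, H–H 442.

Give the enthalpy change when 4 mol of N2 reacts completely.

Bonds broken (reactants):
  H–H: 3 × 442 = 1326
  N≡N: 1 × 914 = 914
  Σ(broken) = 2240 kJ
Bonds formed (products):
  N–H: 6 × 406 = 2436
  Σ(formed) = 2436 kJ
ΔH = Σ(broken) − Σ(formed) = 2240 − 2436 = −196 kJ
For 4× the reaction as written: 4 × (−196) = −784 kJ

ΔH = −784 kJ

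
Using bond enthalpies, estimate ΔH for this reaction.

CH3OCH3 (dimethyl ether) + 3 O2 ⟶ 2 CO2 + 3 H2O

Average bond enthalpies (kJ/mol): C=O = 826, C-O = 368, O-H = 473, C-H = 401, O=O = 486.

ΔH ≈ −1542 kJ

Bonds broken (reactants):
  C-H: 6 × 401 = 2406
  C-O: 2 × 368 = 736
  O=O: 3 × 486 = 1458
  Σ(broken) = 4600 kJ
Bonds formed (products):
  C=O: 4 × 826 = 3304
  O-H: 6 × 473 = 2838
  Σ(formed) = 6142 kJ
ΔH = Σ(broken) − Σ(formed) = 4600 − 6142 = −1542 kJ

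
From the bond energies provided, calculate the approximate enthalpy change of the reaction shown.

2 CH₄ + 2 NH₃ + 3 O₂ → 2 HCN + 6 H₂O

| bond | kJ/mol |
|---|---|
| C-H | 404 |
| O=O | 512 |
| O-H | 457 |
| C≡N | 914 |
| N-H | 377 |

Bonds broken (reactants):
  C-H: 8 × 404 = 3232
  N-H: 6 × 377 = 2262
  O=O: 3 × 512 = 1536
  Σ(broken) = 7030 kJ
Bonds formed (products):
  C≡N: 2 × 914 = 1828
  C-H: 2 × 404 = 808
  O-H: 12 × 457 = 5484
  Σ(formed) = 8120 kJ
ΔH = Σ(broken) − Σ(formed) = 7030 − 8120 = −1090 kJ

ΔH ≈ −1090 kJ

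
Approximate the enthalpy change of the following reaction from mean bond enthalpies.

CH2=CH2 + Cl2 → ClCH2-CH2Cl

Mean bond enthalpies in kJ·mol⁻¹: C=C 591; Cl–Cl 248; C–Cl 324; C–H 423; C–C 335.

ΔH ≈ −144 kJ

Bonds broken (reactants):
  C–H: 4 × 423 = 1692
  C=C: 1 × 591 = 591
  Cl–Cl: 1 × 248 = 248
  Σ(broken) = 2531 kJ
Bonds formed (products):
  C–C: 1 × 335 = 335
  C–Cl: 2 × 324 = 648
  C–H: 4 × 423 = 1692
  Σ(formed) = 2675 kJ
ΔH = Σ(broken) − Σ(formed) = 2531 − 2675 = −144 kJ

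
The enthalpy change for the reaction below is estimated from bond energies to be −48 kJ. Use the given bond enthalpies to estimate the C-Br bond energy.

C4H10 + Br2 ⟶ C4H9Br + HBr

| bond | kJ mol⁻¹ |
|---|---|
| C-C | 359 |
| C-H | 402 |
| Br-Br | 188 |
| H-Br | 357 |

Let D be the C-Br bond energy.
Σ(broken) = 1×188 + 3×359 + 10×402 = 5285
Σ(formed) = 1×D + 3×359 + 9×402 + 1×357 = 5052 + D
ΔH = Σ(broken) − Σ(formed) = (5285) − (5052 + D) = +233 − D
Setting this equal to −48 kJ gives D = 281 kJ/mol.

D(C-Br) ≈ 281 kJ/mol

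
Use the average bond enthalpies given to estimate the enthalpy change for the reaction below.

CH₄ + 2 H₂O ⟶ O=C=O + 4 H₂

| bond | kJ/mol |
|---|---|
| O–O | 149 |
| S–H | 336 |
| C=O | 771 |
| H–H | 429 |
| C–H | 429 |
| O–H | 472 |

Bonds broken (reactants):
  C–H: 4 × 429 = 1716
  O–H: 4 × 472 = 1888
  Σ(broken) = 3604 kJ
Bonds formed (products):
  C=O: 2 × 771 = 1542
  H–H: 4 × 429 = 1716
  Σ(formed) = 3258 kJ
ΔH = Σ(broken) − Σ(formed) = 3604 − 3258 = +346 kJ

ΔH ≈ +346 kJ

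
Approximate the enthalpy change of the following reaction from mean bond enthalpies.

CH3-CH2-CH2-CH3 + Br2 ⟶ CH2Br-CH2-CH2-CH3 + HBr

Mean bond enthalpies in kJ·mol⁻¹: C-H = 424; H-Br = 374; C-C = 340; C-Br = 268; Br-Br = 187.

ΔH ≈ −31 kJ

Bonds broken (reactants):
  Br-Br: 1 × 187 = 187
  C-C: 3 × 340 = 1020
  C-H: 10 × 424 = 4240
  Σ(broken) = 5447 kJ
Bonds formed (products):
  C-Br: 1 × 268 = 268
  C-C: 3 × 340 = 1020
  C-H: 9 × 424 = 3816
  H-Br: 1 × 374 = 374
  Σ(formed) = 5478 kJ
ΔH = Σ(broken) − Σ(formed) = 5447 − 5478 = −31 kJ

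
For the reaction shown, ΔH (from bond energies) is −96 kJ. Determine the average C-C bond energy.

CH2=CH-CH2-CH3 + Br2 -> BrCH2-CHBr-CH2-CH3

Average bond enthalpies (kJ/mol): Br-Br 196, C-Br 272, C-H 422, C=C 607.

Let D be the C-C bond energy.
Σ(broken) = 1×196 + 2×D + 8×422 + 1×607 = 4179 + 2D
Σ(formed) = 2×272 + 3×D + 8×422 = 3920 + 3D
ΔH = Σ(broken) − Σ(formed) = (4179 + 2D) − (3920 + 3D) = +259 − D
Setting this equal to −96 kJ gives D = 355 kJ/mol.

D(C-C) ≈ 355 kJ/mol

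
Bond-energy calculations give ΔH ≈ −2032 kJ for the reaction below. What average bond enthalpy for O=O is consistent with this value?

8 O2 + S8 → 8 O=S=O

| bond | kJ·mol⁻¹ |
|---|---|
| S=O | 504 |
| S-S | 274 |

Let D be the O=O bond energy.
Σ(broken) = 8×D + 8×274 = 2192 + 8D
Σ(formed) = 16×504 = 8064
ΔH = Σ(broken) − Σ(formed) = (2192 + 8D) − (8064) = −5872 + 8D
Setting this equal to −2032 kJ gives 8D = 3840, so D = 480 kJ/mol.

D(O=O) ≈ 480 kJ/mol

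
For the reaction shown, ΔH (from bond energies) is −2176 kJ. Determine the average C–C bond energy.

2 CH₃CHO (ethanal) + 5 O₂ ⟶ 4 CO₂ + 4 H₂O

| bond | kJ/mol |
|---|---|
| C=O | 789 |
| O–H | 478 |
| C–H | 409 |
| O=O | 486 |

D(C–C) ≈ 340 kJ/mol

Let D be the C–C bond energy.
Σ(broken) = 2×D + 8×409 + 2×789 + 5×486 = 7280 + 2D
Σ(formed) = 8×789 + 8×478 = 10136
ΔH = Σ(broken) − Σ(formed) = (7280 + 2D) − (10136) = −2856 + 2D
Setting this equal to −2176 kJ gives 2D = 680, so D = 340 kJ/mol.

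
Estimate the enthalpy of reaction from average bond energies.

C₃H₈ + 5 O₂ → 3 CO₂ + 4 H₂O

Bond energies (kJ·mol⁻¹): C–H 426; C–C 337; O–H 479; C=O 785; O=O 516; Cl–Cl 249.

Bonds broken (reactants):
  C–C: 2 × 337 = 674
  C–H: 8 × 426 = 3408
  O=O: 5 × 516 = 2580
  Σ(broken) = 6662 kJ
Bonds formed (products):
  C=O: 6 × 785 = 4710
  O–H: 8 × 479 = 3832
  Σ(formed) = 8542 kJ
ΔH = Σ(broken) − Σ(formed) = 6662 − 8542 = −1880 kJ

ΔH ≈ −1880 kJ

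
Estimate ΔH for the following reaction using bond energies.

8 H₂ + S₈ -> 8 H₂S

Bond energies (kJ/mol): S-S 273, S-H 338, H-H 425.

Bonds broken (reactants):
  H-H: 8 × 425 = 3400
  S-S: 8 × 273 = 2184
  Σ(broken) = 5584 kJ
Bonds formed (products):
  S-H: 16 × 338 = 5408
  Σ(formed) = 5408 kJ
ΔH = Σ(broken) − Σ(formed) = 5584 − 5408 = +176 kJ

ΔH ≈ +176 kJ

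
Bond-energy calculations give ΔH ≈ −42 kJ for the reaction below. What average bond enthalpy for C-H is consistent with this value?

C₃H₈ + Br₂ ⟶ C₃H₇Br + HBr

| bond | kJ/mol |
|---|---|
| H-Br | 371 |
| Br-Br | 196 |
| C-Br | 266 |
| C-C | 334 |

Let D be the C-H bond energy.
Σ(broken) = 1×196 + 2×334 + 8×D = 864 + 8D
Σ(formed) = 1×266 + 2×334 + 7×D + 1×371 = 1305 + 7D
ΔH = Σ(broken) − Σ(formed) = (864 + 8D) − (1305 + 7D) = −441 + D
Setting this equal to −42 kJ gives D = 399 kJ/mol.

D(C-H) ≈ 399 kJ/mol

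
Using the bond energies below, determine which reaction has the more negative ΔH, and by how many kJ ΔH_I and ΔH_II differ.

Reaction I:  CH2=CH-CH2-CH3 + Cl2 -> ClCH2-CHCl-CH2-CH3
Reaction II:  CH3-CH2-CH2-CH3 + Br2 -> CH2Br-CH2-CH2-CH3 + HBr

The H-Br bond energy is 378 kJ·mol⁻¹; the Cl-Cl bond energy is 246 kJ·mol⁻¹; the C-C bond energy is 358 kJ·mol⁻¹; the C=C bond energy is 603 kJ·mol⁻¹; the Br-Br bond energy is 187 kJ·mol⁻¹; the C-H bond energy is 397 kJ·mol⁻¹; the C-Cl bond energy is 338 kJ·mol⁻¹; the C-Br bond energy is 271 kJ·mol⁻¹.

Reaction I:
  Bonds broken (reactants):
    C-C: 2 × 358 = 716
    C-H: 8 × 397 = 3176
    C=C: 1 × 603 = 603
    Cl-Cl: 1 × 246 = 246
    Σ(broken) = 4741 kJ
  Bonds formed (products):
    C-C: 3 × 358 = 1074
    C-Cl: 2 × 338 = 676
    C-H: 8 × 397 = 3176
    Σ(formed) = 4926 kJ
  ΔH_I = 4741 − 4926 = −185 kJ
Reaction II:
  Bonds broken (reactants):
    Br-Br: 1 × 187 = 187
    C-C: 3 × 358 = 1074
    C-H: 10 × 397 = 3970
    Σ(broken) = 5231 kJ
  Bonds formed (products):
    C-Br: 1 × 271 = 271
    C-C: 3 × 358 = 1074
    C-H: 9 × 397 = 3573
    H-Br: 1 × 378 = 378
    Σ(formed) = 5296 kJ
  ΔH_II = 5231 − 5296 = −65 kJ
ΔH_I − ΔH_II = −120 kJ, so reaction I has the more negative ΔH; |ΔH_I − ΔH_II| = 120 kJ.

Reaction I, by 120 kJ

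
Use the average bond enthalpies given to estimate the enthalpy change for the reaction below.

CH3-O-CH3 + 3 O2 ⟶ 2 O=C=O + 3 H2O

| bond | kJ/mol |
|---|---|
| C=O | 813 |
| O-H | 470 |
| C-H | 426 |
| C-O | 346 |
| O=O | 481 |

ΔH ≈ −1381 kJ

Bonds broken (reactants):
  C-H: 6 × 426 = 2556
  C-O: 2 × 346 = 692
  O=O: 3 × 481 = 1443
  Σ(broken) = 4691 kJ
Bonds formed (products):
  C=O: 4 × 813 = 3252
  O-H: 6 × 470 = 2820
  Σ(formed) = 6072 kJ
ΔH = Σ(broken) − Σ(formed) = 4691 − 6072 = −1381 kJ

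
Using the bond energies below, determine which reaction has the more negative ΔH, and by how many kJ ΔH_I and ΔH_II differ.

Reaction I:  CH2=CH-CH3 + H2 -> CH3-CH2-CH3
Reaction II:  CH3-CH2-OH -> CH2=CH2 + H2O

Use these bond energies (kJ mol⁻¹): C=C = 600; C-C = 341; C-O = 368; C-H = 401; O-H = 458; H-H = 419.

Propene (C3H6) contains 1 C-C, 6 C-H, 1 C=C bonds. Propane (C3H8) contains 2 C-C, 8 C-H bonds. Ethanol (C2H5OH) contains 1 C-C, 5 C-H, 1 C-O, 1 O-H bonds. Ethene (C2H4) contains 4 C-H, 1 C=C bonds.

Reaction I, by 176 kJ

Reaction I:
  Bonds broken (reactants):
    C-C: 1 × 341 = 341
    C-H: 6 × 401 = 2406
    C=C: 1 × 600 = 600
    H-H: 1 × 419 = 419
    Σ(broken) = 3766 kJ
  Bonds formed (products):
    C-C: 2 × 341 = 682
    C-H: 8 × 401 = 3208
    Σ(formed) = 3890 kJ
  ΔH_I = 3766 − 3890 = −124 kJ
Reaction II:
  Bonds broken (reactants):
    C-C: 1 × 341 = 341
    C-H: 5 × 401 = 2005
    C-O: 1 × 368 = 368
    O-H: 1 × 458 = 458
    Σ(broken) = 3172 kJ
  Bonds formed (products):
    C-H: 4 × 401 = 1604
    C=C: 1 × 600 = 600
    O-H: 2 × 458 = 916
    Σ(formed) = 3120 kJ
  ΔH_II = 3172 − 3120 = +52 kJ
ΔH_I − ΔH_II = −176 kJ, so reaction I has the more negative ΔH; |ΔH_I − ΔH_II| = 176 kJ.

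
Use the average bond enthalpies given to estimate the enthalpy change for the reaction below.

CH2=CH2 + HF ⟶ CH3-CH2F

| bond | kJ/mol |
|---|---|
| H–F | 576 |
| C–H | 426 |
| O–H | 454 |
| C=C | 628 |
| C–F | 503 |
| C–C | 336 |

ΔH ≈ −61 kJ

Bonds broken (reactants):
  C–H: 4 × 426 = 1704
  C=C: 1 × 628 = 628
  H–F: 1 × 576 = 576
  Σ(broken) = 2908 kJ
Bonds formed (products):
  C–C: 1 × 336 = 336
  C–F: 1 × 503 = 503
  C–H: 5 × 426 = 2130
  Σ(formed) = 2969 kJ
ΔH = Σ(broken) − Σ(formed) = 2908 − 2969 = −61 kJ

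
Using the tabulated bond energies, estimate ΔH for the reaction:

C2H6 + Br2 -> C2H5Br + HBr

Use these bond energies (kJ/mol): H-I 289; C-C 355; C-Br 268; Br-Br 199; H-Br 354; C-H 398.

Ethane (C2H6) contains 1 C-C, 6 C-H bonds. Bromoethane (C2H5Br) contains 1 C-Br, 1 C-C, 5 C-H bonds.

ΔH ≈ −25 kJ

Bonds broken (reactants):
  Br-Br: 1 × 199 = 199
  C-C: 1 × 355 = 355
  C-H: 6 × 398 = 2388
  Σ(broken) = 2942 kJ
Bonds formed (products):
  C-Br: 1 × 268 = 268
  C-C: 1 × 355 = 355
  C-H: 5 × 398 = 1990
  H-Br: 1 × 354 = 354
  Σ(formed) = 2967 kJ
ΔH = Σ(broken) − Σ(formed) = 2942 − 2967 = −25 kJ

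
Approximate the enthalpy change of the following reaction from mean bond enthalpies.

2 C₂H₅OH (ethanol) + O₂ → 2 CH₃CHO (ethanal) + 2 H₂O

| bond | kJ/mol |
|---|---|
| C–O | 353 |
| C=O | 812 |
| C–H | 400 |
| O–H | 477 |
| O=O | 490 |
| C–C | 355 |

ΔH ≈ −582 kJ

Bonds broken (reactants):
  C–C: 2 × 355 = 710
  C–H: 10 × 400 = 4000
  C–O: 2 × 353 = 706
  O–H: 2 × 477 = 954
  O=O: 1 × 490 = 490
  Σ(broken) = 6860 kJ
Bonds formed (products):
  C–C: 2 × 355 = 710
  C–H: 8 × 400 = 3200
  C=O: 2 × 812 = 1624
  O–H: 4 × 477 = 1908
  Σ(formed) = 7442 kJ
ΔH = Σ(broken) − Σ(formed) = 6860 − 7442 = −582 kJ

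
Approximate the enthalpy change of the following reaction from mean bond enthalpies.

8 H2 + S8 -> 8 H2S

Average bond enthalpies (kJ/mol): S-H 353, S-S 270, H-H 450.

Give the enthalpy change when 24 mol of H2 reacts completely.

Bonds broken (reactants):
  H-H: 8 × 450 = 3600
  S-S: 8 × 270 = 2160
  Σ(broken) = 5760 kJ
Bonds formed (products):
  S-H: 16 × 353 = 5648
  Σ(formed) = 5648 kJ
ΔH = Σ(broken) − Σ(formed) = 5760 − 5648 = +112 kJ
For 3× the reaction as written: 3 × (+112) = +336 kJ

ΔH = +336 kJ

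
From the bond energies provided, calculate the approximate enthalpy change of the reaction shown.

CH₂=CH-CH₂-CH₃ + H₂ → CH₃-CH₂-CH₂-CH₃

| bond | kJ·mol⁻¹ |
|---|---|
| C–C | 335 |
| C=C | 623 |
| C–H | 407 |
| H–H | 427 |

ΔH ≈ −99 kJ

Bonds broken (reactants):
  C–C: 2 × 335 = 670
  C–H: 8 × 407 = 3256
  C=C: 1 × 623 = 623
  H–H: 1 × 427 = 427
  Σ(broken) = 4976 kJ
Bonds formed (products):
  C–C: 3 × 335 = 1005
  C–H: 10 × 407 = 4070
  Σ(formed) = 5075 kJ
ΔH = Σ(broken) − Σ(formed) = 4976 − 5075 = −99 kJ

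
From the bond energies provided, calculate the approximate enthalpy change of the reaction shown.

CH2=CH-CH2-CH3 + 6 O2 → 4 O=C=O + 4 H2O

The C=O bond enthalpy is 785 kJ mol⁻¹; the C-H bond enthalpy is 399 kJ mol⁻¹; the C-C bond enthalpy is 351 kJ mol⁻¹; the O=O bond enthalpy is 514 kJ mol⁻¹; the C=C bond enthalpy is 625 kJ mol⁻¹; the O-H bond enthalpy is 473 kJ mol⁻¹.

ΔH ≈ −2461 kJ

Bonds broken (reactants):
  C-C: 2 × 351 = 702
  C-H: 8 × 399 = 3192
  C=C: 1 × 625 = 625
  O=O: 6 × 514 = 3084
  Σ(broken) = 7603 kJ
Bonds formed (products):
  C=O: 8 × 785 = 6280
  O-H: 8 × 473 = 3784
  Σ(formed) = 10064 kJ
ΔH = Σ(broken) − Σ(formed) = 7603 − 10064 = −2461 kJ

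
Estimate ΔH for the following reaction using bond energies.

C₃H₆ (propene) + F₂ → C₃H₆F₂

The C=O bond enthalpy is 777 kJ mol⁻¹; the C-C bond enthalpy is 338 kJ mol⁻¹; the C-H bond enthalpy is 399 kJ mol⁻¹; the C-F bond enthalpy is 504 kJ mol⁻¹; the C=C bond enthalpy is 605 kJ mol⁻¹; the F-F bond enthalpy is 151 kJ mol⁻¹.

Bonds broken (reactants):
  C-C: 1 × 338 = 338
  C-H: 6 × 399 = 2394
  C=C: 1 × 605 = 605
  F-F: 1 × 151 = 151
  Σ(broken) = 3488 kJ
Bonds formed (products):
  C-C: 2 × 338 = 676
  C-F: 2 × 504 = 1008
  C-H: 6 × 399 = 2394
  Σ(formed) = 4078 kJ
ΔH = Σ(broken) − Σ(formed) = 3488 − 4078 = −590 kJ

ΔH ≈ −590 kJ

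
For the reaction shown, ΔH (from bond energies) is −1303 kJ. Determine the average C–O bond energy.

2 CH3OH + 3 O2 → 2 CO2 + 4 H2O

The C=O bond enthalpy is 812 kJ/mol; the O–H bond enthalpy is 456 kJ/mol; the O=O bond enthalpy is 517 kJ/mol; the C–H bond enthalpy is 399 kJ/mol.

Let D be the C–O bond energy.
Σ(broken) = 6×399 + 2×D + 2×456 + 3×517 = 4857 + 2D
Σ(formed) = 4×812 + 8×456 = 6896
ΔH = Σ(broken) − Σ(formed) = (4857 + 2D) − (6896) = −2039 + 2D
Setting this equal to −1303 kJ gives 2D = 736, so D = 368 kJ/mol.

D(C–O) ≈ 368 kJ/mol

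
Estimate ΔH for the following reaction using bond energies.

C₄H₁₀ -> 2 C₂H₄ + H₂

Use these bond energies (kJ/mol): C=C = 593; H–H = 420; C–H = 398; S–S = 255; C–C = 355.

ΔH ≈ +255 kJ

Bonds broken (reactants):
  C–C: 3 × 355 = 1065
  C–H: 10 × 398 = 3980
  Σ(broken) = 5045 kJ
Bonds formed (products):
  C–H: 8 × 398 = 3184
  C=C: 2 × 593 = 1186
  H–H: 1 × 420 = 420
  Σ(formed) = 4790 kJ
ΔH = Σ(broken) − Σ(formed) = 5045 − 4790 = +255 kJ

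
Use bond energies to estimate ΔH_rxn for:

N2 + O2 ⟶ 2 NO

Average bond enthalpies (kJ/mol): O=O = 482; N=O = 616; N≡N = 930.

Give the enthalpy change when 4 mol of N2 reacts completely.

ΔH = +720 kJ

Bonds broken (reactants):
  N≡N: 1 × 930 = 930
  O=O: 1 × 482 = 482
  Σ(broken) = 1412 kJ
Bonds formed (products):
  N=O: 2 × 616 = 1232
  Σ(formed) = 1232 kJ
ΔH = Σ(broken) − Σ(formed) = 1412 − 1232 = +180 kJ
For 4× the reaction as written: 4 × (+180) = +720 kJ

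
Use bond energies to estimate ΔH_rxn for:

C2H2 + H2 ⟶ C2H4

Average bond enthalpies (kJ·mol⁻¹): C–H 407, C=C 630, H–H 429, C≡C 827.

ΔH ≈ −188 kJ

Bonds broken (reactants):
  C≡C: 1 × 827 = 827
  C–H: 2 × 407 = 814
  H–H: 1 × 429 = 429
  Σ(broken) = 2070 kJ
Bonds formed (products):
  C–H: 4 × 407 = 1628
  C=C: 1 × 630 = 630
  Σ(formed) = 2258 kJ
ΔH = Σ(broken) − Σ(formed) = 2070 − 2258 = −188 kJ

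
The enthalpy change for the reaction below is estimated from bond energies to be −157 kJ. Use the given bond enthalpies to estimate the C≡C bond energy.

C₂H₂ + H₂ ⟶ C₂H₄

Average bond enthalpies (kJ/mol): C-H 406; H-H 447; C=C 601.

Let D be the C≡C bond energy.
Σ(broken) = 1×D + 2×406 + 1×447 = 1259 + D
Σ(formed) = 4×406 + 1×601 = 2225
ΔH = Σ(broken) − Σ(formed) = (1259 + D) − (2225) = −966 + D
Setting this equal to −157 kJ gives D = 809 kJ/mol.

D(C≡C) ≈ 809 kJ/mol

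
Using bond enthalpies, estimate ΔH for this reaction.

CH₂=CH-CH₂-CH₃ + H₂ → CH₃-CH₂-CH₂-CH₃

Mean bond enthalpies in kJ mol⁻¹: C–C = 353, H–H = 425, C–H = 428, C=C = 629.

Bonds broken (reactants):
  C–C: 2 × 353 = 706
  C–H: 8 × 428 = 3424
  C=C: 1 × 629 = 629
  H–H: 1 × 425 = 425
  Σ(broken) = 5184 kJ
Bonds formed (products):
  C–C: 3 × 353 = 1059
  C–H: 10 × 428 = 4280
  Σ(formed) = 5339 kJ
ΔH = Σ(broken) − Σ(formed) = 5184 − 5339 = −155 kJ

ΔH ≈ −155 kJ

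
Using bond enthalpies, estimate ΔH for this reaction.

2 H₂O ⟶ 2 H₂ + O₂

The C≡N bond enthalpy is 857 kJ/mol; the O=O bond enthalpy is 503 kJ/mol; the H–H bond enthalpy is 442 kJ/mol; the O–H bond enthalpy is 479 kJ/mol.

ΔH ≈ +529 kJ

Bonds broken (reactants):
  O–H: 4 × 479 = 1916
  Σ(broken) = 1916 kJ
Bonds formed (products):
  H–H: 2 × 442 = 884
  O=O: 1 × 503 = 503
  Σ(formed) = 1387 kJ
ΔH = Σ(broken) − Σ(formed) = 1916 − 1387 = +529 kJ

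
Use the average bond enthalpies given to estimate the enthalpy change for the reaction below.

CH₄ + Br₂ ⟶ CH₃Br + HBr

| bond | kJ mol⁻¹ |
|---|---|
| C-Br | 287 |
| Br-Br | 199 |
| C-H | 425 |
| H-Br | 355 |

Bonds broken (reactants):
  Br-Br: 1 × 199 = 199
  C-H: 4 × 425 = 1700
  Σ(broken) = 1899 kJ
Bonds formed (products):
  C-Br: 1 × 287 = 287
  C-H: 3 × 425 = 1275
  H-Br: 1 × 355 = 355
  Σ(formed) = 1917 kJ
ΔH = Σ(broken) − Σ(formed) = 1899 − 1917 = −18 kJ

ΔH ≈ −18 kJ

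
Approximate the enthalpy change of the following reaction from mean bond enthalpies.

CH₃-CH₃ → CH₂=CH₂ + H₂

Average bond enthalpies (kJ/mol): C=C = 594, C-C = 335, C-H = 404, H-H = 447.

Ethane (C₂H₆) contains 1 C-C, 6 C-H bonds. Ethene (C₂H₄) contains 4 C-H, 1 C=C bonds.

Bonds broken (reactants):
  C-C: 1 × 335 = 335
  C-H: 6 × 404 = 2424
  Σ(broken) = 2759 kJ
Bonds formed (products):
  C-H: 4 × 404 = 1616
  C=C: 1 × 594 = 594
  H-H: 1 × 447 = 447
  Σ(formed) = 2657 kJ
ΔH = Σ(broken) − Σ(formed) = 2759 − 2657 = +102 kJ

ΔH ≈ +102 kJ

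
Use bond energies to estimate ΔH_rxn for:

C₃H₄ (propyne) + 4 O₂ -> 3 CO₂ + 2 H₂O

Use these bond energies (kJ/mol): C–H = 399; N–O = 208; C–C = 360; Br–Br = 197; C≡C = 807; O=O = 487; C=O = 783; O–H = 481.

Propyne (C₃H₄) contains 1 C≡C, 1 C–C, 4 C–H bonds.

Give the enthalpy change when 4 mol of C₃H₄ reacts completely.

ΔH = −7644 kJ

Bonds broken (reactants):
  C≡C: 1 × 807 = 807
  C–C: 1 × 360 = 360
  C–H: 4 × 399 = 1596
  O=O: 4 × 487 = 1948
  Σ(broken) = 4711 kJ
Bonds formed (products):
  C=O: 6 × 783 = 4698
  O–H: 4 × 481 = 1924
  Σ(formed) = 6622 kJ
ΔH = Σ(broken) − Σ(formed) = 4711 − 6622 = −1911 kJ
For 4× the reaction as written: 4 × (−1911) = −7644 kJ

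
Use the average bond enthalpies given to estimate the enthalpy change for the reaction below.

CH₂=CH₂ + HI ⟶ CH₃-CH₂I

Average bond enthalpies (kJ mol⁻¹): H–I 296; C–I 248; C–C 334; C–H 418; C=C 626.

ΔH ≈ −78 kJ

Bonds broken (reactants):
  C–H: 4 × 418 = 1672
  C=C: 1 × 626 = 626
  H–I: 1 × 296 = 296
  Σ(broken) = 2594 kJ
Bonds formed (products):
  C–C: 1 × 334 = 334
  C–H: 5 × 418 = 2090
  C–I: 1 × 248 = 248
  Σ(formed) = 2672 kJ
ΔH = Σ(broken) − Σ(formed) = 2594 − 2672 = −78 kJ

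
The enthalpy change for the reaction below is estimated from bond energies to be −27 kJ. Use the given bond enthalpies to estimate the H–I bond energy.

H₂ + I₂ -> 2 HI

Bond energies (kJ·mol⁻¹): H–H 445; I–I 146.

D(H–I) ≈ 309 kJ/mol

Let D be the H–I bond energy.
Σ(broken) = 1×445 + 1×146 = 591
Σ(formed) = 2×D = 2D
ΔH = Σ(broken) − Σ(formed) = (591) − (2D) = +591 − 2D
Setting this equal to −27 kJ gives 2D = 618, so D = 309 kJ/mol.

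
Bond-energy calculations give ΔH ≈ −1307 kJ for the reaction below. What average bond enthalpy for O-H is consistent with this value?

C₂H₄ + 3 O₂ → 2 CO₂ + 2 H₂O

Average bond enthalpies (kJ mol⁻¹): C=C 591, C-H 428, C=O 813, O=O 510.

Let D be the O-H bond energy.
Σ(broken) = 4×428 + 1×591 + 3×510 = 3833
Σ(formed) = 4×813 + 4×D = 3252 + 4D
ΔH = Σ(broken) − Σ(formed) = (3833) − (3252 + 4D) = +581 − 4D
Setting this equal to −1307 kJ gives 4D = 1888, so D = 472 kJ/mol.

D(O-H) ≈ 472 kJ/mol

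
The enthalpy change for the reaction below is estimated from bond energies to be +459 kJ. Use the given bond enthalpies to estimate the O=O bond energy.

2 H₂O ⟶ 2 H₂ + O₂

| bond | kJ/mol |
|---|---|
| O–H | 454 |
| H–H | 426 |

Let D be the O=O bond energy.
Σ(broken) = 4×454 = 1816
Σ(formed) = 2×426 + 1×D = 852 + D
ΔH = Σ(broken) − Σ(formed) = (1816) − (852 + D) = +964 − D
Setting this equal to +459 kJ gives D = 505 kJ/mol.

D(O=O) ≈ 505 kJ/mol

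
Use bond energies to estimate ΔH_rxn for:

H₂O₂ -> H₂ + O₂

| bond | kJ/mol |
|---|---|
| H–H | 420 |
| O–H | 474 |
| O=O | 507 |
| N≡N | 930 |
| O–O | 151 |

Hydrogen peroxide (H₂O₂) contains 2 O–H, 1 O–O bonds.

Bonds broken (reactants):
  O–H: 2 × 474 = 948
  O–O: 1 × 151 = 151
  Σ(broken) = 1099 kJ
Bonds formed (products):
  H–H: 1 × 420 = 420
  O=O: 1 × 507 = 507
  Σ(formed) = 927 kJ
ΔH = Σ(broken) − Σ(formed) = 1099 − 927 = +172 kJ

ΔH ≈ +172 kJ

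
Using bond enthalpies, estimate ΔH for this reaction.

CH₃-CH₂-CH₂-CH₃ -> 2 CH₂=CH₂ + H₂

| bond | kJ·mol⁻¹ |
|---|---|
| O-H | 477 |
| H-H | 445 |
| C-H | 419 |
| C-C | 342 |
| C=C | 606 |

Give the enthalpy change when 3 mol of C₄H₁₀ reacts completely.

Bonds broken (reactants):
  C-C: 3 × 342 = 1026
  C-H: 10 × 419 = 4190
  Σ(broken) = 5216 kJ
Bonds formed (products):
  C-H: 8 × 419 = 3352
  C=C: 2 × 606 = 1212
  H-H: 1 × 445 = 445
  Σ(formed) = 5009 kJ
ΔH = Σ(broken) − Σ(formed) = 5216 − 5009 = +207 kJ
For 3× the reaction as written: 3 × (+207) = +621 kJ

ΔH = +621 kJ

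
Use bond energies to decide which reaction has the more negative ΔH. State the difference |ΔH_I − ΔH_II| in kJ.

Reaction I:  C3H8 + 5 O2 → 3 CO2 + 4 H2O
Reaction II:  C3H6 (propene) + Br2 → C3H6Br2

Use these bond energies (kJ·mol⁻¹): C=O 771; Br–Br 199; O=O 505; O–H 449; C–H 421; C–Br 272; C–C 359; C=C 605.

Reaction I, by 1508 kJ

Reaction I:
  Bonds broken (reactants):
    C–C: 2 × 359 = 718
    C–H: 8 × 421 = 3368
    O=O: 5 × 505 = 2525
    Σ(broken) = 6611 kJ
  Bonds formed (products):
    C=O: 6 × 771 = 4626
    O–H: 8 × 449 = 3592
    Σ(formed) = 8218 kJ
  ΔH_I = 6611 − 8218 = −1607 kJ
Reaction II:
  Bonds broken (reactants):
    Br–Br: 1 × 199 = 199
    C–C: 1 × 359 = 359
    C–H: 6 × 421 = 2526
    C=C: 1 × 605 = 605
    Σ(broken) = 3689 kJ
  Bonds formed (products):
    C–Br: 2 × 272 = 544
    C–C: 2 × 359 = 718
    C–H: 6 × 421 = 2526
    Σ(formed) = 3788 kJ
  ΔH_II = 3689 − 3788 = −99 kJ
ΔH_I − ΔH_II = −1508 kJ, so reaction I has the more negative ΔH; |ΔH_I − ΔH_II| = 1508 kJ.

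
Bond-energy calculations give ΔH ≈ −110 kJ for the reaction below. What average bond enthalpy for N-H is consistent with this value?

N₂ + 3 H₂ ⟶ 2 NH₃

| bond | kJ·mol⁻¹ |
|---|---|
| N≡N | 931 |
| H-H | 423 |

Let D be the N-H bond energy.
Σ(broken) = 3×423 + 1×931 = 2200
Σ(formed) = 6×D = 6D
ΔH = Σ(broken) − Σ(formed) = (2200) − (6D) = +2200 − 6D
Setting this equal to −110 kJ gives 6D = 2310, so D = 385 kJ/mol.

D(N-H) ≈ 385 kJ/mol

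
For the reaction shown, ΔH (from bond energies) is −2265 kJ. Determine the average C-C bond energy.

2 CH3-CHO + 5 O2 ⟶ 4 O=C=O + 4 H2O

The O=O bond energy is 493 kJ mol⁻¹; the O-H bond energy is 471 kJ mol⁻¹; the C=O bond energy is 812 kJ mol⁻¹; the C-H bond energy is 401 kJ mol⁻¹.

D(C-C) ≈ 351 kJ/mol

Let D be the C-C bond energy.
Σ(broken) = 2×D + 8×401 + 2×812 + 5×493 = 7297 + 2D
Σ(formed) = 8×812 + 8×471 = 10264
ΔH = Σ(broken) − Σ(formed) = (7297 + 2D) − (10264) = −2967 + 2D
Setting this equal to −2265 kJ gives 2D = 702, so D = 351 kJ/mol.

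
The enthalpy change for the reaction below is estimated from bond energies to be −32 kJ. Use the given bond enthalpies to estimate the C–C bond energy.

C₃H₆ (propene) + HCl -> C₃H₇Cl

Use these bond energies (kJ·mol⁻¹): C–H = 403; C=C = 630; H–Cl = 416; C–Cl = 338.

Let D be the C–C bond energy.
Σ(broken) = 1×D + 6×403 + 1×630 + 1×416 = 3464 + D
Σ(formed) = 2×D + 1×338 + 7×403 = 3159 + 2D
ΔH = Σ(broken) − Σ(formed) = (3464 + D) − (3159 + 2D) = +305 − D
Setting this equal to −32 kJ gives D = 337 kJ/mol.

D(C–C) ≈ 337 kJ/mol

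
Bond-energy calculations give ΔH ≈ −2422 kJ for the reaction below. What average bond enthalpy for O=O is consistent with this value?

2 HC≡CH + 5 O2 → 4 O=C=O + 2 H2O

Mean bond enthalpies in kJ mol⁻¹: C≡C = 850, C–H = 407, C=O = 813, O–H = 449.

Let D be the O=O bond energy.
Σ(broken) = 2×850 + 4×407 + 5×D = 3328 + 5D
Σ(formed) = 8×813 + 4×449 = 8300
ΔH = Σ(broken) − Σ(formed) = (3328 + 5D) − (8300) = −4972 + 5D
Setting this equal to −2422 kJ gives 5D = 2550, so D = 510 kJ/mol.

D(O=O) ≈ 510 kJ/mol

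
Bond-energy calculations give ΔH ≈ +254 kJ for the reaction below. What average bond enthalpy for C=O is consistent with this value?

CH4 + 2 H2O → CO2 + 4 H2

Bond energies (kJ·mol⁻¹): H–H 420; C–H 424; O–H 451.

D(C=O) ≈ 783 kJ/mol

Let D be the C=O bond energy.
Σ(broken) = 4×424 + 4×451 = 3500
Σ(formed) = 2×D + 4×420 = 1680 + 2D
ΔH = Σ(broken) − Σ(formed) = (3500) − (1680 + 2D) = +1820 − 2D
Setting this equal to +254 kJ gives 2D = 1566, so D = 783 kJ/mol.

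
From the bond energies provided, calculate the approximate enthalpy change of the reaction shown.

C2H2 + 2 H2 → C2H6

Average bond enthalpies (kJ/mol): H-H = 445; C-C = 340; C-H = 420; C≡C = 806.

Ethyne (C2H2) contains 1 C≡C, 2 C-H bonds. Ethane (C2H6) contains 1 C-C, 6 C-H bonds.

ΔH ≈ −324 kJ

Bonds broken (reactants):
  C≡C: 1 × 806 = 806
  C-H: 2 × 420 = 840
  H-H: 2 × 445 = 890
  Σ(broken) = 2536 kJ
Bonds formed (products):
  C-C: 1 × 340 = 340
  C-H: 6 × 420 = 2520
  Σ(formed) = 2860 kJ
ΔH = Σ(broken) − Σ(formed) = 2536 − 2860 = −324 kJ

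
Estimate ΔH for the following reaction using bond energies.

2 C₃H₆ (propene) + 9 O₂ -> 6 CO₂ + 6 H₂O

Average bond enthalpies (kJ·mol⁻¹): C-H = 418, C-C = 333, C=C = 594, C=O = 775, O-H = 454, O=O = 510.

ΔH ≈ −3288 kJ

Bonds broken (reactants):
  C-C: 2 × 333 = 666
  C-H: 12 × 418 = 5016
  C=C: 2 × 594 = 1188
  O=O: 9 × 510 = 4590
  Σ(broken) = 11460 kJ
Bonds formed (products):
  C=O: 12 × 775 = 9300
  O-H: 12 × 454 = 5448
  Σ(formed) = 14748 kJ
ΔH = Σ(broken) − Σ(formed) = 11460 − 14748 = −3288 kJ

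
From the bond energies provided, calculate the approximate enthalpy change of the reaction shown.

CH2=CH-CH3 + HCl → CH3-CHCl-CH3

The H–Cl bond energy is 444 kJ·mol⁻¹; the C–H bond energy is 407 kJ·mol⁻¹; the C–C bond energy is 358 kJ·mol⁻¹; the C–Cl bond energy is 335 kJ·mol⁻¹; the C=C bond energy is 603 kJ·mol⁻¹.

Bonds broken (reactants):
  C–C: 1 × 358 = 358
  C–H: 6 × 407 = 2442
  C=C: 1 × 603 = 603
  H–Cl: 1 × 444 = 444
  Σ(broken) = 3847 kJ
Bonds formed (products):
  C–C: 2 × 358 = 716
  C–Cl: 1 × 335 = 335
  C–H: 7 × 407 = 2849
  Σ(formed) = 3900 kJ
ΔH = Σ(broken) − Σ(formed) = 3847 − 3900 = −53 kJ

ΔH ≈ −53 kJ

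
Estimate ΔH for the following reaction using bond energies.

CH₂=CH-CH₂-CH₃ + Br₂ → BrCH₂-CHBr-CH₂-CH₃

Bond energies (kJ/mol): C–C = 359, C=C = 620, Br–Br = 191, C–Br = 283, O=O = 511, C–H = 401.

ΔH ≈ −114 kJ

Bonds broken (reactants):
  Br–Br: 1 × 191 = 191
  C–C: 2 × 359 = 718
  C–H: 8 × 401 = 3208
  C=C: 1 × 620 = 620
  Σ(broken) = 4737 kJ
Bonds formed (products):
  C–Br: 2 × 283 = 566
  C–C: 3 × 359 = 1077
  C–H: 8 × 401 = 3208
  Σ(formed) = 4851 kJ
ΔH = Σ(broken) − Σ(formed) = 4737 − 4851 = −114 kJ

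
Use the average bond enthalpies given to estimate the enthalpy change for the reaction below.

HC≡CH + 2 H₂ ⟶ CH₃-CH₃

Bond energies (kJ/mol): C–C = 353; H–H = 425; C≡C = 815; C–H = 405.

ΔH ≈ −308 kJ

Bonds broken (reactants):
  C≡C: 1 × 815 = 815
  C–H: 2 × 405 = 810
  H–H: 2 × 425 = 850
  Σ(broken) = 2475 kJ
Bonds formed (products):
  C–C: 1 × 353 = 353
  C–H: 6 × 405 = 2430
  Σ(formed) = 2783 kJ
ΔH = Σ(broken) − Σ(formed) = 2475 − 2783 = −308 kJ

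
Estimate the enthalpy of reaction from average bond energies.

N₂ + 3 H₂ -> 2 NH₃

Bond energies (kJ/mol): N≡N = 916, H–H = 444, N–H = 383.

Bonds broken (reactants):
  H–H: 3 × 444 = 1332
  N≡N: 1 × 916 = 916
  Σ(broken) = 2248 kJ
Bonds formed (products):
  N–H: 6 × 383 = 2298
  Σ(formed) = 2298 kJ
ΔH = Σ(broken) − Σ(formed) = 2248 − 2298 = −50 kJ

ΔH ≈ −50 kJ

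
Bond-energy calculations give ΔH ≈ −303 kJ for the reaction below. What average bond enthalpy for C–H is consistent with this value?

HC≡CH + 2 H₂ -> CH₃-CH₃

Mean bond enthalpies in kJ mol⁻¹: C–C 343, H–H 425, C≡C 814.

D(C–H) ≈ 406 kJ/mol

Let D be the C–H bond energy.
Σ(broken) = 1×814 + 2×D + 2×425 = 1664 + 2D
Σ(formed) = 1×343 + 6×D = 343 + 6D
ΔH = Σ(broken) − Σ(formed) = (1664 + 2D) − (343 + 6D) = +1321 − 4D
Setting this equal to −303 kJ gives 4D = 1624, so D = 406 kJ/mol.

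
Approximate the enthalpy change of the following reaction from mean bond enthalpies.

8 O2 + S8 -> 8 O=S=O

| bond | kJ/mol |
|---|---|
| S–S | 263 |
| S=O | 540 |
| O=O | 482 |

ΔH ≈ −2680 kJ

Bonds broken (reactants):
  O=O: 8 × 482 = 3856
  S–S: 8 × 263 = 2104
  Σ(broken) = 5960 kJ
Bonds formed (products):
  S=O: 16 × 540 = 8640
  Σ(formed) = 8640 kJ
ΔH = Σ(broken) − Σ(formed) = 5960 − 8640 = −2680 kJ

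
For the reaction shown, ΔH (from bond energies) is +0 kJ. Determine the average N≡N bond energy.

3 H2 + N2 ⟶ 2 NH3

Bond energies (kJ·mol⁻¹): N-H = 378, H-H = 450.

Let D be the N≡N bond energy.
Σ(broken) = 3×450 + 1×D = 1350 + D
Σ(formed) = 6×378 = 2268
ΔH = Σ(broken) − Σ(formed) = (1350 + D) − (2268) = −918 + D
Setting this equal to +0 kJ gives D = 918 kJ/mol.

D(N≡N) ≈ 918 kJ/mol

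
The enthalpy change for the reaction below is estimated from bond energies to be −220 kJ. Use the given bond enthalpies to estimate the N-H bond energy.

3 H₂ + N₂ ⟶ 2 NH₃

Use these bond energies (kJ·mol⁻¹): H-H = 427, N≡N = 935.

D(N-H) ≈ 406 kJ/mol

Let D be the N-H bond energy.
Σ(broken) = 3×427 + 1×935 = 2216
Σ(formed) = 6×D = 6D
ΔH = Σ(broken) − Σ(formed) = (2216) − (6D) = +2216 − 6D
Setting this equal to −220 kJ gives 6D = 2436, so D = 406 kJ/mol.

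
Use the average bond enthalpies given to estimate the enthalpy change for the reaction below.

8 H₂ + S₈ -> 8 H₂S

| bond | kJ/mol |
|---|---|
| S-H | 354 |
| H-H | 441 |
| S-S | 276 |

ΔH ≈ +72 kJ

Bonds broken (reactants):
  H-H: 8 × 441 = 3528
  S-S: 8 × 276 = 2208
  Σ(broken) = 5736 kJ
Bonds formed (products):
  S-H: 16 × 354 = 5664
  Σ(formed) = 5664 kJ
ΔH = Σ(broken) − Σ(formed) = 5736 − 5664 = +72 kJ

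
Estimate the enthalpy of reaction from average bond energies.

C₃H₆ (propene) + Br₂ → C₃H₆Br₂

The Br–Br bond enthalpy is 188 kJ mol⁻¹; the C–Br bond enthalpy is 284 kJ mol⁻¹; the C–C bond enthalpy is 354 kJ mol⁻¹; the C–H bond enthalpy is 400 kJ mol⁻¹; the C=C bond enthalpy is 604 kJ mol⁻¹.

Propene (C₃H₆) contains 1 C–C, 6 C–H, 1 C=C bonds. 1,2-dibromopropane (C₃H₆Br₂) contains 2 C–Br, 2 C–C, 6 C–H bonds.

ΔH ≈ −130 kJ

Bonds broken (reactants):
  Br–Br: 1 × 188 = 188
  C–C: 1 × 354 = 354
  C–H: 6 × 400 = 2400
  C=C: 1 × 604 = 604
  Σ(broken) = 3546 kJ
Bonds formed (products):
  C–Br: 2 × 284 = 568
  C–C: 2 × 354 = 708
  C–H: 6 × 400 = 2400
  Σ(formed) = 3676 kJ
ΔH = Σ(broken) − Σ(formed) = 3546 − 3676 = −130 kJ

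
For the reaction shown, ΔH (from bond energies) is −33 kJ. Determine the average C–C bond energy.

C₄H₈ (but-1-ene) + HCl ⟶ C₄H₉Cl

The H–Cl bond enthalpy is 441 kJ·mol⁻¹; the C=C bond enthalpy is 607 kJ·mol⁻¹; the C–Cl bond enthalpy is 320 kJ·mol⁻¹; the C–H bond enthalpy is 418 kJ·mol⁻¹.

D(C–C) ≈ 343 kJ/mol

Let D be the C–C bond energy.
Σ(broken) = 2×D + 8×418 + 1×607 + 1×441 = 4392 + 2D
Σ(formed) = 3×D + 1×320 + 9×418 = 4082 + 3D
ΔH = Σ(broken) − Σ(formed) = (4392 + 2D) − (4082 + 3D) = +310 − D
Setting this equal to −33 kJ gives D = 343 kJ/mol.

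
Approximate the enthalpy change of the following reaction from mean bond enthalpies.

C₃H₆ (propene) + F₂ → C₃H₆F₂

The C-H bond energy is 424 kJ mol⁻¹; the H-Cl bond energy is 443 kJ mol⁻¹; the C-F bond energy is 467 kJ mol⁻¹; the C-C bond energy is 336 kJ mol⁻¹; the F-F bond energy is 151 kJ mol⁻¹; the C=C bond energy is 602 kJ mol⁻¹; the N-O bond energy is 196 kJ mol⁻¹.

ΔH ≈ −517 kJ

Bonds broken (reactants):
  C-C: 1 × 336 = 336
  C-H: 6 × 424 = 2544
  C=C: 1 × 602 = 602
  F-F: 1 × 151 = 151
  Σ(broken) = 3633 kJ
Bonds formed (products):
  C-C: 2 × 336 = 672
  C-F: 2 × 467 = 934
  C-H: 6 × 424 = 2544
  Σ(formed) = 4150 kJ
ΔH = Σ(broken) − Σ(formed) = 3633 − 4150 = −517 kJ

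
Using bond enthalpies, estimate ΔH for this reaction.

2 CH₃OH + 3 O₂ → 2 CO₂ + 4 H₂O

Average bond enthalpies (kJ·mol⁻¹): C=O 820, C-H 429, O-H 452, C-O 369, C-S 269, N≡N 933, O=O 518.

Bonds broken (reactants):
  C-H: 6 × 429 = 2574
  C-O: 2 × 369 = 738
  O-H: 2 × 452 = 904
  O=O: 3 × 518 = 1554
  Σ(broken) = 5770 kJ
Bonds formed (products):
  C=O: 4 × 820 = 3280
  O-H: 8 × 452 = 3616
  Σ(formed) = 6896 kJ
ΔH = Σ(broken) − Σ(formed) = 5770 − 6896 = −1126 kJ

ΔH ≈ −1126 kJ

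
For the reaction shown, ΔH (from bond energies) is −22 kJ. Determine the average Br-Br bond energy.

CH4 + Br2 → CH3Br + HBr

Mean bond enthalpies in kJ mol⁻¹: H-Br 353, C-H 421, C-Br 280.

D(Br-Br) ≈ 190 kJ/mol

Let D be the Br-Br bond energy.
Σ(broken) = 1×D + 4×421 = 1684 + D
Σ(formed) = 1×280 + 3×421 + 1×353 = 1896
ΔH = Σ(broken) − Σ(formed) = (1684 + D) − (1896) = −212 + D
Setting this equal to −22 kJ gives D = 190 kJ/mol.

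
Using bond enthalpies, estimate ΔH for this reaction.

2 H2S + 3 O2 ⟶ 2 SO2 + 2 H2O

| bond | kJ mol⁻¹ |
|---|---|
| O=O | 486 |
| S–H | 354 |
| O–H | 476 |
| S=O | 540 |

Bonds broken (reactants):
  O=O: 3 × 486 = 1458
  S–H: 4 × 354 = 1416
  Σ(broken) = 2874 kJ
Bonds formed (products):
  O–H: 4 × 476 = 1904
  S=O: 4 × 540 = 2160
  Σ(formed) = 4064 kJ
ΔH = Σ(broken) − Σ(formed) = 2874 − 4064 = −1190 kJ

ΔH ≈ −1190 kJ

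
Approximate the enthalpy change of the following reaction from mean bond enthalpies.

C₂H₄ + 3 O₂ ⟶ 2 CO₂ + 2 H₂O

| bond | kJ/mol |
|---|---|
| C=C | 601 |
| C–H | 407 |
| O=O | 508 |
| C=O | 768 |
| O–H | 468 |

ΔH ≈ −1191 kJ

Bonds broken (reactants):
  C–H: 4 × 407 = 1628
  C=C: 1 × 601 = 601
  O=O: 3 × 508 = 1524
  Σ(broken) = 3753 kJ
Bonds formed (products):
  C=O: 4 × 768 = 3072
  O–H: 4 × 468 = 1872
  Σ(formed) = 4944 kJ
ΔH = Σ(broken) − Σ(formed) = 3753 − 4944 = −1191 kJ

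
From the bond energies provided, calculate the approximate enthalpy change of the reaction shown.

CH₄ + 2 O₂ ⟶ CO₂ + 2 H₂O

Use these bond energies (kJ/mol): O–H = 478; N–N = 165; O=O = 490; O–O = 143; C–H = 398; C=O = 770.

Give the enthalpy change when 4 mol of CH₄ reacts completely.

ΔH = −3520 kJ

Bonds broken (reactants):
  C–H: 4 × 398 = 1592
  O=O: 2 × 490 = 980
  Σ(broken) = 2572 kJ
Bonds formed (products):
  C=O: 2 × 770 = 1540
  O–H: 4 × 478 = 1912
  Σ(formed) = 3452 kJ
ΔH = Σ(broken) − Σ(formed) = 2572 − 3452 = −880 kJ
For 4× the reaction as written: 4 × (−880) = −3520 kJ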